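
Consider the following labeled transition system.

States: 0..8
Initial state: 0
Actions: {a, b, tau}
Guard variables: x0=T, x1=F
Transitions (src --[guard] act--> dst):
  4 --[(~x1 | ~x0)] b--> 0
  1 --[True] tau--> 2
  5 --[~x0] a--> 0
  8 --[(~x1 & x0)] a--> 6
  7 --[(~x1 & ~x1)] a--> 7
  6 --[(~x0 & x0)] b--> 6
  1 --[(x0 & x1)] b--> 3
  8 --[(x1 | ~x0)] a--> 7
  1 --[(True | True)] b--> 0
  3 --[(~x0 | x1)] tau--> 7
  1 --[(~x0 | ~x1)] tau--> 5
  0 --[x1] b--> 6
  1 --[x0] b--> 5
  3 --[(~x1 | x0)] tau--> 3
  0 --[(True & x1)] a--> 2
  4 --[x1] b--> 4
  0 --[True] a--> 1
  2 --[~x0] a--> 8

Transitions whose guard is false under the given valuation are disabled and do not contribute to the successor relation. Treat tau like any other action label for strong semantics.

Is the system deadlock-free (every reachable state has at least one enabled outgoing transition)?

Reachable = {0,1,2,5}
  0: a→1  [1 exit(s)]
  1: b→0  b→5  tau→2  tau→5  [4 exit(s)]
  2: ∅  [deadlock]
  5: ∅  [deadlock]
witness 2: a·tau

Answer: DEADLOCK at state 2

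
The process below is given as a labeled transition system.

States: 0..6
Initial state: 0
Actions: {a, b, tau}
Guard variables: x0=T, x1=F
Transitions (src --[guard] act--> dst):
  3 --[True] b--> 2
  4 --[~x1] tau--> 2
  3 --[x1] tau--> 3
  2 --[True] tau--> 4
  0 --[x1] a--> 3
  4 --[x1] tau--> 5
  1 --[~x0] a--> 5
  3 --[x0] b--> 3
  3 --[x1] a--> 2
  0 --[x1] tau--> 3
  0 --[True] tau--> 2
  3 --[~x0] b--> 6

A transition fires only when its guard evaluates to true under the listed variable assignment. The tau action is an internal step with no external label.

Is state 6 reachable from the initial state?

5 transition(s) survive guard evaluation.
L0 = {0}
L1 = {2}  now seen {0,2}
L2 = {4}  now seen {0,2,4}
R = {0,2,4}

Answer: UNREACHABLE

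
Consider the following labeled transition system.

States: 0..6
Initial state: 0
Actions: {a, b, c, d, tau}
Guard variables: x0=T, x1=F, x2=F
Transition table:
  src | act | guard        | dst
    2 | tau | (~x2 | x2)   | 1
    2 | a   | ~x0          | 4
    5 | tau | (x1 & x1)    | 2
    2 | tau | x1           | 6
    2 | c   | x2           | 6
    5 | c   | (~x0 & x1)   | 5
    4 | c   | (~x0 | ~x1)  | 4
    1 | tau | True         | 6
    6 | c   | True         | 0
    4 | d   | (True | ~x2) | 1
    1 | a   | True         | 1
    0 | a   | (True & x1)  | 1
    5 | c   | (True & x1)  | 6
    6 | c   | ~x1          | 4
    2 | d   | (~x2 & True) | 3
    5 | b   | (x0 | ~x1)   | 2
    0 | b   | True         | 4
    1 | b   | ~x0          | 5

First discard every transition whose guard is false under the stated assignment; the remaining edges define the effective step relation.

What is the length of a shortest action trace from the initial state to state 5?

Answer: UNREACHABLE

Analysis:
Layered search for 5:
  L0 = {0}
  L1 = {4}
  L2 = {1}
  L3 = {6}
5 never appears.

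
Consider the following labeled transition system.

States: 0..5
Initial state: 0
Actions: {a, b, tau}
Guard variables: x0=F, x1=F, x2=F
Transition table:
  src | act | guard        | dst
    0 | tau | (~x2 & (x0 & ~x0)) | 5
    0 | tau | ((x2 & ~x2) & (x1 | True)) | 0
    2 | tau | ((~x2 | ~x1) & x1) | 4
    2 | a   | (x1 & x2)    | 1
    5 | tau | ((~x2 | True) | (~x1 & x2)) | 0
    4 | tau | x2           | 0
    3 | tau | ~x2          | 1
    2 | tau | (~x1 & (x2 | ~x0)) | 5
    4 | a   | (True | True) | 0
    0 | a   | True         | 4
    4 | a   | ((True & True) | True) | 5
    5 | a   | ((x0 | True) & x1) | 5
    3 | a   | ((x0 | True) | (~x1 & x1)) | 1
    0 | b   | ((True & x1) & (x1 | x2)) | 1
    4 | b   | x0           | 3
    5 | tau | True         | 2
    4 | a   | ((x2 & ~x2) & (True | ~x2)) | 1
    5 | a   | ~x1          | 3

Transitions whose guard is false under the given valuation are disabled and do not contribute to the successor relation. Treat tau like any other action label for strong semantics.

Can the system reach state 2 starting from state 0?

Answer: REACHABLE

Trace:
After dropping false guards: 9 live edges.
Layer 0: {0}
Layer 1: {4}  now seen {0,4}
Layer 2: {5}  now seen {0,4,5}
Layer 3: {2,3}  now seen {0,2,3,4,5}
Layer 4: {1}  now seen {0,1,2,3,4,5}
R = {0,1,2,3,4,5}
trace reaching 2: a·a·tau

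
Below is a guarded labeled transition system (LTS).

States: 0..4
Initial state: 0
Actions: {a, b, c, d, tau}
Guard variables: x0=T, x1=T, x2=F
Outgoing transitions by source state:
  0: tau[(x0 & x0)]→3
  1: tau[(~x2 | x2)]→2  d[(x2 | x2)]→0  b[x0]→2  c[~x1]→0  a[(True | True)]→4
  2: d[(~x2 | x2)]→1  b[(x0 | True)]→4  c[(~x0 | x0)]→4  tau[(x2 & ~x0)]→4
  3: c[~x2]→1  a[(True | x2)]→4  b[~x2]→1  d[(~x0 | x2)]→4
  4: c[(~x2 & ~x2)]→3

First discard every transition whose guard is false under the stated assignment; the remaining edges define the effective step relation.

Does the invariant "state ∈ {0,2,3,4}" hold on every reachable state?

Answer: INVARIANT VIOLATED at state 1

Analysis:
Allowed set {0,2,3,4}
Reachable = {0,1,2,3,4}
  0: safe
  1: outside
  2: safe
  3: safe
  4: safe
reach 1 via tau·c — violates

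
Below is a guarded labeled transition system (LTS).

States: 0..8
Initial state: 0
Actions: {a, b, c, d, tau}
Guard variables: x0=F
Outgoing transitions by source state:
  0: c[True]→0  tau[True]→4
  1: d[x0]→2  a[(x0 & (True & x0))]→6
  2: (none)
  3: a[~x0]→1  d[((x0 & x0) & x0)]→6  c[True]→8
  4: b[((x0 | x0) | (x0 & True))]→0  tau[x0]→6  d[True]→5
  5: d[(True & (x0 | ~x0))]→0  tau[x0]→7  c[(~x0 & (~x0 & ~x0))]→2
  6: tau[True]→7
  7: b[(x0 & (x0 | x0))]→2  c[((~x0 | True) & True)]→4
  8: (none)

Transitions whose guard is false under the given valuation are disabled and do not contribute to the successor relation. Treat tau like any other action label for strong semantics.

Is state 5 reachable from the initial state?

Answer: REACHABLE

Trace:
9 transition(s) survive guard evaluation.
depth 0: {0}
depth 1: {4}  cumulative {0,4}
depth 2: {5}  cumulative {0,4,5}
depth 3: {2}  cumulative {0,2,4,5}
Reachable = {0,2,4,5}
trace reaching 5: tau·d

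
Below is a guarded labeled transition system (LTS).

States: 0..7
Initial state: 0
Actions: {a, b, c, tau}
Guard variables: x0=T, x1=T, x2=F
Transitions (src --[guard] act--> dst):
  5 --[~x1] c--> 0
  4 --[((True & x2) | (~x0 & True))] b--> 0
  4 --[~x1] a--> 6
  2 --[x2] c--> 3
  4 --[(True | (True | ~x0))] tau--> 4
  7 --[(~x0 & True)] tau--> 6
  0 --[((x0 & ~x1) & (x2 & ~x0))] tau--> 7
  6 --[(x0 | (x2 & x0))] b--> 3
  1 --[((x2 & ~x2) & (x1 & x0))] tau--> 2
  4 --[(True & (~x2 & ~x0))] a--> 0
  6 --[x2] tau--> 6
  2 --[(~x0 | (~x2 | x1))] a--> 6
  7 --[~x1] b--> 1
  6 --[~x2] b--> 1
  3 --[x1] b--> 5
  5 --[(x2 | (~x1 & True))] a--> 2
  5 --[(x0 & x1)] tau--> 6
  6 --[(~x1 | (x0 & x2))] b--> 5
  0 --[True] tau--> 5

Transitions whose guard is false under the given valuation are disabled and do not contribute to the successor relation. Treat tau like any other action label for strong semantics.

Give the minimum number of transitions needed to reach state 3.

Layered search for 3:
  Layer 0: {0}
  Layer 1: {5}
  Layer 2: {6}
  Layer 3: {1,3}
first hit 3 at d=3 via tau·tau·b

Answer: 3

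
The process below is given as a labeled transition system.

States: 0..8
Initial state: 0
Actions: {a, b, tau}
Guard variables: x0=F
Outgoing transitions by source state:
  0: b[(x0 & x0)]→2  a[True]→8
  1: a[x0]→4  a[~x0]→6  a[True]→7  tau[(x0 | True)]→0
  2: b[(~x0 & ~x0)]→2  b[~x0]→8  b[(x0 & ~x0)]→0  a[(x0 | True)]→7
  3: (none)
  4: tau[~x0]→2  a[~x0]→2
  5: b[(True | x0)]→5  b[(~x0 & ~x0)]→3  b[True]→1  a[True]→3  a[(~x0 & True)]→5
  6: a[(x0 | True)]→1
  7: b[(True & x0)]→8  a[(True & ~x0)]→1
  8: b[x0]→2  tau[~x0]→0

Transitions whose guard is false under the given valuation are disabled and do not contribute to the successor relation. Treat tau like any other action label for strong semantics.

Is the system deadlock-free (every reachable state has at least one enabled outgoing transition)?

R = {0,8}
  0: a→8  [1 out]
  8: tau→0  [1 out]

Answer: DEADLOCK-FREE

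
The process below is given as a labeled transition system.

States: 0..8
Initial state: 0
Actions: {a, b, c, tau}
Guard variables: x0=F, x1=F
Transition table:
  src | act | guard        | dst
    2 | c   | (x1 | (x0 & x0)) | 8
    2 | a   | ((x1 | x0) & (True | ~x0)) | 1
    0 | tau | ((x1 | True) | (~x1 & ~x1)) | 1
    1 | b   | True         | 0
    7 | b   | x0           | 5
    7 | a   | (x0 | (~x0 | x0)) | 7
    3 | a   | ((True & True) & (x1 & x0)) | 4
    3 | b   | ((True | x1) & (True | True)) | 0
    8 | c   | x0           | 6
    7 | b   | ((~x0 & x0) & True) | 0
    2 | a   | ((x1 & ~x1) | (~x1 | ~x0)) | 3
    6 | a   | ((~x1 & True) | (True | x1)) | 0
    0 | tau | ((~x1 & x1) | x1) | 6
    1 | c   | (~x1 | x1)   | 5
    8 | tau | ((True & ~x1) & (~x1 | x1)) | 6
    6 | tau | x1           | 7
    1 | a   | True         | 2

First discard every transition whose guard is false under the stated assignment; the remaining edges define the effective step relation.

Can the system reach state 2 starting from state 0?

Answer: REACHABLE

Analysis:
Guard filter leaves 9 enabled edge(s).
L0 = {0}
L1 = {1}  total {0,1}
L2 = {2,5}  total {0,1,2,5}
L3 = {3}  total {0,1,2,3,5}
Reach set: {0,1,2,3,5}
Path to 2: tau·a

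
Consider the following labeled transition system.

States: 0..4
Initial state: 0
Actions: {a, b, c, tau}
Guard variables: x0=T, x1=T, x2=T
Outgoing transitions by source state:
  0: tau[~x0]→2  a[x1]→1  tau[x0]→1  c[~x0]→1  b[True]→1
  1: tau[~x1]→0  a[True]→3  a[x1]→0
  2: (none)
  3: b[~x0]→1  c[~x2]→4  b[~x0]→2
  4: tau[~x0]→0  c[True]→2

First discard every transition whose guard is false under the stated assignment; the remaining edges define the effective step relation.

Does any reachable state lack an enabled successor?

Reach set: {0,1,3}
  0: a→1  b→1  tau→1  [3 out]
  1: a→0  a→3  [2 out]
  3: ∅  [deadlock]
Path to 3: a·a

Answer: DEADLOCK at state 3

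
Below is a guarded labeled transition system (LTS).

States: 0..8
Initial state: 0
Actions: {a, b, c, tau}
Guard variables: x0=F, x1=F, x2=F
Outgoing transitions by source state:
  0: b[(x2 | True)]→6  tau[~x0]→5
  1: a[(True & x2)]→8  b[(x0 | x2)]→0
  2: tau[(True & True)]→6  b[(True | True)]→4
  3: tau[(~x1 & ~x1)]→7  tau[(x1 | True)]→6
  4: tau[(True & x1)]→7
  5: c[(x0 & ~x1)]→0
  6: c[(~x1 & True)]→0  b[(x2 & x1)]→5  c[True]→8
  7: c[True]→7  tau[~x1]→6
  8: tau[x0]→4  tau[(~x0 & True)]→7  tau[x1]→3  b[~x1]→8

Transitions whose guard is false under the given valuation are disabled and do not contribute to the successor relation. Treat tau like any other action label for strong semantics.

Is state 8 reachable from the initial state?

12 transition(s) survive guard evaluation.
L0 = {0}
L1 = {5,6}  total {0,5,6}
L2 = {8}  total {0,5,6,8}
L3 = {7}  total {0,5,6,7,8}
Reach set: {0,5,6,7,8}
trace reaching 8: b·c

Answer: REACHABLE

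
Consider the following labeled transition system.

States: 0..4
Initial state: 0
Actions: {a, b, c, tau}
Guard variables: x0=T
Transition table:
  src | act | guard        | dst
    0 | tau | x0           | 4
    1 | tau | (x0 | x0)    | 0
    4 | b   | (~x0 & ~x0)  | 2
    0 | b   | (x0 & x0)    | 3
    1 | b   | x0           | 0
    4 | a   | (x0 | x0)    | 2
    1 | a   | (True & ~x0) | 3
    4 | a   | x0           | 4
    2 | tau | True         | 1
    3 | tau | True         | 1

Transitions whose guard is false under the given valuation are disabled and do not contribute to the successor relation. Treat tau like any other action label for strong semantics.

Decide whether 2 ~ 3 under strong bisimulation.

Answer: BISIMILAR

Trace:
Refine partition for ~:
  π0 = {{0,1,2,3,4}}
  π1 = {{0,1},{2,3},{4}}
  π2 = {{0},{1},{2,3},{4}}
4 equivalence class(es) (converged in 3)
2∈{2,3}, 3∈{2,3}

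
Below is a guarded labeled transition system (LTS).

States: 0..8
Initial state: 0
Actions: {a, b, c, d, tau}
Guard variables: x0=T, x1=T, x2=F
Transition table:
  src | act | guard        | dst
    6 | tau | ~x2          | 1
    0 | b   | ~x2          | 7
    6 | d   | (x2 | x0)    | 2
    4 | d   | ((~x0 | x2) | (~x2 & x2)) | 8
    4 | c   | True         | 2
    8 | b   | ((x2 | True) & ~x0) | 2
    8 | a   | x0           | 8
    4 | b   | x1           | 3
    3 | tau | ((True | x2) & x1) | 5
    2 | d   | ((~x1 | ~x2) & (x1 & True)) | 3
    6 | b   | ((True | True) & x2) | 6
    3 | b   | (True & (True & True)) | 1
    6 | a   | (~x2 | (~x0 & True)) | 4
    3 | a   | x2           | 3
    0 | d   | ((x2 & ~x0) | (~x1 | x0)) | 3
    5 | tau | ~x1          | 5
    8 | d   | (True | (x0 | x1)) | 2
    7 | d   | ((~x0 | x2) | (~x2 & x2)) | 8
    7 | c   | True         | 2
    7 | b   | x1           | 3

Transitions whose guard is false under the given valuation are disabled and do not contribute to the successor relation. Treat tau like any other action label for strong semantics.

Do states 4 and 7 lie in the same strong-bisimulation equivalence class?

Bisimulation quotient by refinement:
  π0 = {{0,1,2,3,4,5,6,7,8}}
  π1 = {{0},{1,5},{2},{3},{4,7},{6},{8}}
Fixed point at round 2; 7 class(es).
4∈{4,7}, 7∈{4,7}

Answer: BISIMILAR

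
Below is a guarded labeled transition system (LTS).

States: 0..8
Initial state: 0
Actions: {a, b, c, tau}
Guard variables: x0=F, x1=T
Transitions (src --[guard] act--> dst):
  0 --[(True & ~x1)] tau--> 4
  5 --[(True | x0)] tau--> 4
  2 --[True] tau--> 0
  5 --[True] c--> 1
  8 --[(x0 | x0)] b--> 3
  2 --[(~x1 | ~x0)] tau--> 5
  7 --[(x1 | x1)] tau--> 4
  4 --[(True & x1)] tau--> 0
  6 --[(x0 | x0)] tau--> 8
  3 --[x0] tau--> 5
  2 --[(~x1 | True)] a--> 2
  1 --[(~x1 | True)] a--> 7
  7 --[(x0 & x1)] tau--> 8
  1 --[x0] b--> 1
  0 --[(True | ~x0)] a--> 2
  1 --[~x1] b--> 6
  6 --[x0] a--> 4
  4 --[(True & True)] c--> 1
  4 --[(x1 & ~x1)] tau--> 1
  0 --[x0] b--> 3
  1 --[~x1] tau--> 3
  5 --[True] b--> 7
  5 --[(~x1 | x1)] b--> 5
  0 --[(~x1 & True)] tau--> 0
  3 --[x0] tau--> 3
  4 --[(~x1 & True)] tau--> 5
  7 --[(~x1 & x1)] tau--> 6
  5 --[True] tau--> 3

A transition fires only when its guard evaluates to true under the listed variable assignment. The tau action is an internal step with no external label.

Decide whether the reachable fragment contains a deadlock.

Answer: DEADLOCK at state 3

Analysis:
Reach set: {0,1,2,3,4,5,7}
  0: a→2  [deg 1]
  1: a→7  [deg 1]
  2: a→2  tau→0  tau→5  [deg 3]
  3: ∅  [deadlock]
  4: c→1  tau→0  [deg 2]
  5: b→5  b→7  c→1  tau→3  tau→4  [deg 5]
  7: tau→4  [deg 1]
Path to 3: a·tau·tau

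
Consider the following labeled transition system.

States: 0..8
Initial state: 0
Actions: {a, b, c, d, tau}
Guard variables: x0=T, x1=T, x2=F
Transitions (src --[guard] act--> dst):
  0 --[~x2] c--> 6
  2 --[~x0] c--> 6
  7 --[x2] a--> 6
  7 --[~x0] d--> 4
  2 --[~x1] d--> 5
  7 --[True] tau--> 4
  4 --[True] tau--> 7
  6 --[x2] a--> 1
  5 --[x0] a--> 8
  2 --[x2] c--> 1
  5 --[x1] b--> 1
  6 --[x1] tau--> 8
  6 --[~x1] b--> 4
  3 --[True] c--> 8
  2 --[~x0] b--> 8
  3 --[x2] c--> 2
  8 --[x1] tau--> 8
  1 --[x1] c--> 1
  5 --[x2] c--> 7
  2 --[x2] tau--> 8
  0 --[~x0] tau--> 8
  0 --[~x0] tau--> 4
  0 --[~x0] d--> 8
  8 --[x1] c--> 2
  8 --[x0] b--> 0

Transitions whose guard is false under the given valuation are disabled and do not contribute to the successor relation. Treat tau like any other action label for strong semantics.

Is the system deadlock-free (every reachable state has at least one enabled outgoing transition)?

Reach set: {0,2,6,8}
  0: c→6  [1 out]
  2: ∅  [deadlock]
  6: tau→8  [1 out]
  8: b→0  c→2  tau→8  [3 out]
trace reaching 2: c·tau·c

Answer: DEADLOCK at state 2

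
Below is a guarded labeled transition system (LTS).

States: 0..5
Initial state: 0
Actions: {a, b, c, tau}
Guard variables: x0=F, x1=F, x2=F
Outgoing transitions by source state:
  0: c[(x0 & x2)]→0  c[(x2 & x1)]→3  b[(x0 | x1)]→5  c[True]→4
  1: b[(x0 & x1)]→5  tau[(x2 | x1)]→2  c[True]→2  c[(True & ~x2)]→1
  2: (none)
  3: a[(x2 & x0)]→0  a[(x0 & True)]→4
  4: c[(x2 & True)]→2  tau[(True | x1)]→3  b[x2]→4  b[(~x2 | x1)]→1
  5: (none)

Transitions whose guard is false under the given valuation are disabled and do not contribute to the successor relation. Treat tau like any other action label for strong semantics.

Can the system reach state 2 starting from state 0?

Answer: REACHABLE

Trace:
Guard filter leaves 5 enabled edge(s).
L0 = {0}
L1 = {4}  now seen {0,4}
L2 = {1,3}  now seen {0,1,3,4}
L3 = {2}  now seen {0,1,2,3,4}
R = {0,1,2,3,4}
Path to 2: c·b·c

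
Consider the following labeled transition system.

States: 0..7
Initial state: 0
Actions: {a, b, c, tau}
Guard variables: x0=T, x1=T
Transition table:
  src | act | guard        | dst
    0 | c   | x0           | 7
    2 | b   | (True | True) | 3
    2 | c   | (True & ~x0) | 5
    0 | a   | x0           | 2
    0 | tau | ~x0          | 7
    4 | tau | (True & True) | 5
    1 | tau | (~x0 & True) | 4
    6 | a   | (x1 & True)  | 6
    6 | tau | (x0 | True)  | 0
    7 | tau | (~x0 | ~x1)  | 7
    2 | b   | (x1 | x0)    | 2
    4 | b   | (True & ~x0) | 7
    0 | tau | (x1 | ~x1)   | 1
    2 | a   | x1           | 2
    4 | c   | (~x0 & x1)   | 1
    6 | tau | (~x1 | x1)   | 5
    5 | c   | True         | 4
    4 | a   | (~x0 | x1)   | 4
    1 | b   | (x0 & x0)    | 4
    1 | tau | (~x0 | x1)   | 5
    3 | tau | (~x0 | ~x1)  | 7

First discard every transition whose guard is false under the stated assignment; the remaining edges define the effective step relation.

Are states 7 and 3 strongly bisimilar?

Refine partition for ~:
  round 0: {{0,1,2,3,4,5,6,7}}
  round 1: {{0},{1},{2},{3,7},{4,6},{5}}
  round 2: {{0},{1},{2},{3,7},{4},{5},{6}}
Fixed point at round 3; 7 class(es).
7∈{3,7}, 3∈{3,7}

Answer: BISIMILAR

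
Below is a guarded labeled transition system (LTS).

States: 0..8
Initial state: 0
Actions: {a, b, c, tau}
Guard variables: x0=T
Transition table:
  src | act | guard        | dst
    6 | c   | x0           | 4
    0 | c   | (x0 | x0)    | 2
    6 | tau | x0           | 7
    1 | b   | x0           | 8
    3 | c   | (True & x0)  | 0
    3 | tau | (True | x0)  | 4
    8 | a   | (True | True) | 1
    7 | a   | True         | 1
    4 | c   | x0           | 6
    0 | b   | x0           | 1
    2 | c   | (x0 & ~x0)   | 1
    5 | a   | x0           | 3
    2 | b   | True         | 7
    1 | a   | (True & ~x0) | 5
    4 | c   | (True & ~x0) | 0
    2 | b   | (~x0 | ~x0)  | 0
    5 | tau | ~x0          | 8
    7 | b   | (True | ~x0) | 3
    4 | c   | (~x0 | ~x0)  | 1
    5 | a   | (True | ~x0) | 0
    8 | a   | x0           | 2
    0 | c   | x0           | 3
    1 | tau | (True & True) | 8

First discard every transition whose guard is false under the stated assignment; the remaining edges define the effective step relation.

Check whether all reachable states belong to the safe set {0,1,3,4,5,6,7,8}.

Safe = {0,1,3,4,5,6,7,8}
R = {0,1,2,3,4,6,7,8}
  0: ok
  1: ok
  2: VIOLATES
  3: ok
  4: ok
  6: ok
  7: ok
  8: ok
witness against invariant: c → 2

Answer: INVARIANT VIOLATED at state 2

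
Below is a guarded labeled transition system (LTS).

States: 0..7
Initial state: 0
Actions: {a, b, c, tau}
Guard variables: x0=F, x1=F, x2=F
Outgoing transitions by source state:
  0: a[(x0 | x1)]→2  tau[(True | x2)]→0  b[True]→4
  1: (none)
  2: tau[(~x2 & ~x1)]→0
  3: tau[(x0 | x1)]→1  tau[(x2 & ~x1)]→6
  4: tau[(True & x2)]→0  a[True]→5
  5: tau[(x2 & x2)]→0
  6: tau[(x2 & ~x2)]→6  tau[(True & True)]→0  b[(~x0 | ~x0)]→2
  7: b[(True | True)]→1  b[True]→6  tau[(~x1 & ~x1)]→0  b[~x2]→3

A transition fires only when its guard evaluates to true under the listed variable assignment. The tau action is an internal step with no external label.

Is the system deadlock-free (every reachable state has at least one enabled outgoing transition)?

Answer: DEADLOCK at state 5

Trace:
Reach set: {0,4,5}
  0: b→4  tau→0  [deg 2]
  4: a→5  [deg 1]
  5: ∅  [deadlock]
Path to 5: b·a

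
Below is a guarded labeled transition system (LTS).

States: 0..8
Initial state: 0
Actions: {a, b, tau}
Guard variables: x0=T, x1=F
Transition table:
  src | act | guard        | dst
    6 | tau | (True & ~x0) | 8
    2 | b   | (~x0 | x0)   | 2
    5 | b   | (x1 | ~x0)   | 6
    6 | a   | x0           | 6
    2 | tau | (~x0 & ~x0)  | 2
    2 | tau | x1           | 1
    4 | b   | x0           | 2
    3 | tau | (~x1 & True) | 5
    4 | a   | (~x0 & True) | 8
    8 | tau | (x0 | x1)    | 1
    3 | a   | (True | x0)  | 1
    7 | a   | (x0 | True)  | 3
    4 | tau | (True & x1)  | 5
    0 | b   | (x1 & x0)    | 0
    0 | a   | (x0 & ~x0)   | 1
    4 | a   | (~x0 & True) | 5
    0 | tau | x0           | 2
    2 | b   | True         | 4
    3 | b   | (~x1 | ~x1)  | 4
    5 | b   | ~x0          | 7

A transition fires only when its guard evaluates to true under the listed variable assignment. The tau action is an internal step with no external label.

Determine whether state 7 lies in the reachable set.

Guard filter leaves 10 enabled edge(s).
depth 0: {0}
depth 1: {2}  now seen {0,2}
depth 2: {4}  now seen {0,2,4}
R = {0,2,4}

Answer: UNREACHABLE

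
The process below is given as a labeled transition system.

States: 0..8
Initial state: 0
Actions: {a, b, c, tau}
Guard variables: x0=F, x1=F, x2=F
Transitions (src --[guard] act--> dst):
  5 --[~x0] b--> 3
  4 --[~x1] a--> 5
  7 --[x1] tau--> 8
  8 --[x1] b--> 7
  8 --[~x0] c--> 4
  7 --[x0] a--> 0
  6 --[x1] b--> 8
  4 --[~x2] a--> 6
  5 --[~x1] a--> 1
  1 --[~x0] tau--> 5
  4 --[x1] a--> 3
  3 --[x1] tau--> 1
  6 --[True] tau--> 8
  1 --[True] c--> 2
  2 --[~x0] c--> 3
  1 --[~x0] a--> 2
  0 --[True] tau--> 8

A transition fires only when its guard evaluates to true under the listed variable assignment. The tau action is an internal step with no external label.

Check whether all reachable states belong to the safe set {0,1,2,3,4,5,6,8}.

Answer: INVARIANT HOLDS

Analysis:
Safe = {0,1,2,3,4,5,6,8}
Reachable = {0,1,2,3,4,5,6,8}
  0: ok
  1: ok
  2: ok
  3: ok
  4: ok
  5: ok
  6: ok
  8: ok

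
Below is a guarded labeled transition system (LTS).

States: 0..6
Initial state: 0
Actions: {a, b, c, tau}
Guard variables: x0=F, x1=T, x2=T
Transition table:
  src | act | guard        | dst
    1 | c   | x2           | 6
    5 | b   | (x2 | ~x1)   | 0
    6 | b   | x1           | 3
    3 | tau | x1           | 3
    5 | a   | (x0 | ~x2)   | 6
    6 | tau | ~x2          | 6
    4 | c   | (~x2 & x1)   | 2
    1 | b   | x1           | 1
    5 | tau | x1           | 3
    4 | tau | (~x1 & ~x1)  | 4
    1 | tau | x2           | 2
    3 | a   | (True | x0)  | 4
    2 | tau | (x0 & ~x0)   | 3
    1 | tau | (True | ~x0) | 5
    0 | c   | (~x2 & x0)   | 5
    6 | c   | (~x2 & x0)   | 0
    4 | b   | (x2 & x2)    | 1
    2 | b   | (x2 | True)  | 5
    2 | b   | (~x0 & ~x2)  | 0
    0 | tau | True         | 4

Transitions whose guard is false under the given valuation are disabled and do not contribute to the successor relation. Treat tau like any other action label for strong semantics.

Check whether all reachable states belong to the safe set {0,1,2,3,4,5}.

Answer: INVARIANT VIOLATED at state 6

Analysis:
Allowed set {0,1,2,3,4,5}
R = {0,1,2,3,4,5,6}
  0: ✓
  1: ✓
  2: ✓
  3: ✓
  4: ✓
  5: ✓
  6: VIOLATES
witness against invariant: tau·b·c → 6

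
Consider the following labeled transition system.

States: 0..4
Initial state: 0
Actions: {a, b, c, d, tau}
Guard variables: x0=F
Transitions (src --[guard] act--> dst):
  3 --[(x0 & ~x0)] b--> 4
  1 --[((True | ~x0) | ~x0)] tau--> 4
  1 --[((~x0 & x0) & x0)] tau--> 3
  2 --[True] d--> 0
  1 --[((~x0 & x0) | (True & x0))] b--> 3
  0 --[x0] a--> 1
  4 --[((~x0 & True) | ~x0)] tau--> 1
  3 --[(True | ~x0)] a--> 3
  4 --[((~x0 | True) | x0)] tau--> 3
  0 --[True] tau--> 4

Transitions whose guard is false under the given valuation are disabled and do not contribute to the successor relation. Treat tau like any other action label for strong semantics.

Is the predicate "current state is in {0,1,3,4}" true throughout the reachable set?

Safe = {0,1,3,4}
Reach set: {0,1,3,4}
  0: ok
  1: ok
  3: ok
  4: ok

Answer: INVARIANT HOLDS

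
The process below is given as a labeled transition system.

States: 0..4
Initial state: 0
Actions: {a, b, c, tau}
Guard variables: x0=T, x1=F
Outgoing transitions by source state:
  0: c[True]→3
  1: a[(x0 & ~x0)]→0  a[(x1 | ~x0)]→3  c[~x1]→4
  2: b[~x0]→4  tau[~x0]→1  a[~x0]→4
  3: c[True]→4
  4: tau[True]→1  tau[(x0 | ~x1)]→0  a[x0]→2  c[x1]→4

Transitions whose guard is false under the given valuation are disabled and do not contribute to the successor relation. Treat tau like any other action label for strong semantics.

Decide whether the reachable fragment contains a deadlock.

Reachable = {0,1,2,3,4}
  0: c→3  [deg 1]
  1: c→4  [deg 1]
  2: ∅  [deadlock]
  3: c→4  [deg 1]
  4: a→2  tau→0  tau→1  [deg 3]
Path to 2: c·c·a

Answer: DEADLOCK at state 2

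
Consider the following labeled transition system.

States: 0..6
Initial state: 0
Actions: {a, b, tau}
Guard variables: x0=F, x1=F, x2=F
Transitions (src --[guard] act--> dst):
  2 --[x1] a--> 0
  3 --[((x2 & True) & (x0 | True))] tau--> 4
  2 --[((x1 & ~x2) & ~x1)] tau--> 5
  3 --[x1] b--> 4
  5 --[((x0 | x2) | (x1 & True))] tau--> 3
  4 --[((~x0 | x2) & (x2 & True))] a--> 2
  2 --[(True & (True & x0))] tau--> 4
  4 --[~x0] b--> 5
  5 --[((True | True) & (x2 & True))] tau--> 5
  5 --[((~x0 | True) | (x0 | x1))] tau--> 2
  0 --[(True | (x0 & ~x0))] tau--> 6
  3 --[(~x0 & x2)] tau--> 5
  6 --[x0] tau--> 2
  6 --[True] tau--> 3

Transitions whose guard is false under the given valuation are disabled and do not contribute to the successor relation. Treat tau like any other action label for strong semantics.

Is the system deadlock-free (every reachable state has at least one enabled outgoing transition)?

Reachable = {0,3,6}
  0: tau→6  [1 out]
  3: ∅  [no exit]
  6: tau→3  [1 out]
witness 3: tau·tau

Answer: DEADLOCK at state 3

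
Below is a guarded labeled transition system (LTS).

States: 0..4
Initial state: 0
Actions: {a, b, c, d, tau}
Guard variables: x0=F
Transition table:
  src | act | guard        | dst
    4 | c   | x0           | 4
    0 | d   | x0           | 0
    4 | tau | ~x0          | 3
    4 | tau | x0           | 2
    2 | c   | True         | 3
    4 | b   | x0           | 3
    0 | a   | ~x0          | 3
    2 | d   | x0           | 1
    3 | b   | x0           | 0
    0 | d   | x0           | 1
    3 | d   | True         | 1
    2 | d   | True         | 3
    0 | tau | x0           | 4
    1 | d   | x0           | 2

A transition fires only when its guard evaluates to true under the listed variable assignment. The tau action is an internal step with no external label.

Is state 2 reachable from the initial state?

Answer: UNREACHABLE

Trace:
Guard filter leaves 5 enabled edge(s).
Layer 0: {0}
Layer 1: {3}  cumulative {0,3}
Layer 2: {1}  cumulative {0,1,3}
Reach set: {0,1,3}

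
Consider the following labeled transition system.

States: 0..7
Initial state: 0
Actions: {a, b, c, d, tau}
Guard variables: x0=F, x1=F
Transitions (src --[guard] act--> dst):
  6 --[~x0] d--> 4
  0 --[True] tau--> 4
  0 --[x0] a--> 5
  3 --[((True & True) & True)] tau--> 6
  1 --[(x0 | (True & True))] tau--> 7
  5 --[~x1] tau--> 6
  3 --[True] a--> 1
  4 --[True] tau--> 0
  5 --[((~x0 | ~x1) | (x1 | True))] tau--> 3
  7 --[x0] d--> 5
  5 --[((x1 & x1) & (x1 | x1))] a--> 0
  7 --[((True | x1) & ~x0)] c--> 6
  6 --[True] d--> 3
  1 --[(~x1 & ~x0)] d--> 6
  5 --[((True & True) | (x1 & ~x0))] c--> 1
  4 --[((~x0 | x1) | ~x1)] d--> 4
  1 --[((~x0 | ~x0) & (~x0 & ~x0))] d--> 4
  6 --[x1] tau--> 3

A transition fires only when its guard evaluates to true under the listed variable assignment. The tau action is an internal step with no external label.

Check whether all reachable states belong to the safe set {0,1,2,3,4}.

Allowed set {0,1,2,3,4}
Reach set: {0,4}
  0: ok
  4: ok

Answer: INVARIANT HOLDS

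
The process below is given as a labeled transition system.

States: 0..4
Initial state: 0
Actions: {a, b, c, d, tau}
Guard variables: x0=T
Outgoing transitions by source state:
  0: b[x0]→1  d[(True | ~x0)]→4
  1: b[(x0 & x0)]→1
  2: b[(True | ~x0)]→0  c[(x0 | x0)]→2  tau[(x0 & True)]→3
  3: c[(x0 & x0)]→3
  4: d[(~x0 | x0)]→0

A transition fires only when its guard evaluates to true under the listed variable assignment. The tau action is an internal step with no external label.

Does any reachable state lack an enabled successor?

Answer: DEADLOCK-FREE

Trace:
Reachable = {0,1,4}
  0: b→1  d→4  [2 exit(s)]
  1: b→1  [1 exit(s)]
  4: d→0  [1 exit(s)]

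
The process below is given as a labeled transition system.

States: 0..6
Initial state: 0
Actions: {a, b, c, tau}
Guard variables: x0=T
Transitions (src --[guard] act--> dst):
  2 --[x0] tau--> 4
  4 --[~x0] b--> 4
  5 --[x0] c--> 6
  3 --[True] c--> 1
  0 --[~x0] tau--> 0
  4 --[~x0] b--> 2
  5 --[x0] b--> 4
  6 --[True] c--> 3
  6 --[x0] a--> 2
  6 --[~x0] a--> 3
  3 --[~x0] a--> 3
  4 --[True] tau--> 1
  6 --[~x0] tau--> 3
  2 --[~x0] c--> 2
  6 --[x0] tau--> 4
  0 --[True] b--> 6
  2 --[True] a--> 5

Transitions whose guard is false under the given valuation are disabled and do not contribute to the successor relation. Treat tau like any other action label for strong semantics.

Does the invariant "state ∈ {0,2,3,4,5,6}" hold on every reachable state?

Answer: INVARIANT VIOLATED at state 1

Working:
Inv-set: {0,2,3,4,5,6}
Reach set: {0,1,2,3,4,5,6}
  0: ✓
  1: VIOLATES
  2: ✓
  3: ✓
  4: ✓
  5: ✓
  6: ✓
witness against invariant: b·c·c → 1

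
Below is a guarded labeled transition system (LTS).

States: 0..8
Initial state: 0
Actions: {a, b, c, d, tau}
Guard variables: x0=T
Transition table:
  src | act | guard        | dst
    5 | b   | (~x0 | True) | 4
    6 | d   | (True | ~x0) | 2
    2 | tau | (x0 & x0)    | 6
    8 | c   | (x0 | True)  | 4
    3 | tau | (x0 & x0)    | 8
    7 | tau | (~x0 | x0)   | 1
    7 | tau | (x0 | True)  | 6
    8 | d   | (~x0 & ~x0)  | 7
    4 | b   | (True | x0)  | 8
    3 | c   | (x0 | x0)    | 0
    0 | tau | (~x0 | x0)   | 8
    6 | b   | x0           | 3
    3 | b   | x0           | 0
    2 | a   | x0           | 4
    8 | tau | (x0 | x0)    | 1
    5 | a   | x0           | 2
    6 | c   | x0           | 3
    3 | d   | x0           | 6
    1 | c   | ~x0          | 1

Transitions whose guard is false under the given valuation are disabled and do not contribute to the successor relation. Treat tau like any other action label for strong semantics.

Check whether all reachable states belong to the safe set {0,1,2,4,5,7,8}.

Answer: INVARIANT HOLDS

Analysis:
Safe = {0,1,2,4,5,7,8}
Reach set: {0,1,4,8}
  0: safe
  1: safe
  4: safe
  8: safe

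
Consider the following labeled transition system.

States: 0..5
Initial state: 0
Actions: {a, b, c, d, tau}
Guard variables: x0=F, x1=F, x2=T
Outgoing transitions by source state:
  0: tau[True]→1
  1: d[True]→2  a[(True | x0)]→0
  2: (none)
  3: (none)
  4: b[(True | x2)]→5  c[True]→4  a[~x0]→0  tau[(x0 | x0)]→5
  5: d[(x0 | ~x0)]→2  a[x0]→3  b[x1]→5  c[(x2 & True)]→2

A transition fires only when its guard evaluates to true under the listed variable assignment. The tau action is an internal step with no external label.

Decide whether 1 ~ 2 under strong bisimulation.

Compute ~ classes (split until stable):
  round 0: {{0,1,2,3,4,5}}
  round 1: {{0},{1},{2,3},{4},{5}}
5 equivalence class(es) (converged in 2)
[1]={1}  [2]={2,3}

Answer: NOT BISIMILAR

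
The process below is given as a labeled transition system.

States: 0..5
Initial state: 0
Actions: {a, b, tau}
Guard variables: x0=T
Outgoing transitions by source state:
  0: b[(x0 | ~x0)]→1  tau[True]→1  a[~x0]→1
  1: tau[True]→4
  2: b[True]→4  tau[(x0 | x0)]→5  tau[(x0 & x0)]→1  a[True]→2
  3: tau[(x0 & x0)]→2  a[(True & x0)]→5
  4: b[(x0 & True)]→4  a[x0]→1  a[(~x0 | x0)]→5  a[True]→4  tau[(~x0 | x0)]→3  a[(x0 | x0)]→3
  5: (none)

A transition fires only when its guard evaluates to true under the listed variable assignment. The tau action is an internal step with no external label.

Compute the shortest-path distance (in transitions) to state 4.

Layered search for 4:
  depth 0: {0}
  depth 1: {1}
  depth 2: {4}
4 enters at depth 2; path b·tau

Answer: 2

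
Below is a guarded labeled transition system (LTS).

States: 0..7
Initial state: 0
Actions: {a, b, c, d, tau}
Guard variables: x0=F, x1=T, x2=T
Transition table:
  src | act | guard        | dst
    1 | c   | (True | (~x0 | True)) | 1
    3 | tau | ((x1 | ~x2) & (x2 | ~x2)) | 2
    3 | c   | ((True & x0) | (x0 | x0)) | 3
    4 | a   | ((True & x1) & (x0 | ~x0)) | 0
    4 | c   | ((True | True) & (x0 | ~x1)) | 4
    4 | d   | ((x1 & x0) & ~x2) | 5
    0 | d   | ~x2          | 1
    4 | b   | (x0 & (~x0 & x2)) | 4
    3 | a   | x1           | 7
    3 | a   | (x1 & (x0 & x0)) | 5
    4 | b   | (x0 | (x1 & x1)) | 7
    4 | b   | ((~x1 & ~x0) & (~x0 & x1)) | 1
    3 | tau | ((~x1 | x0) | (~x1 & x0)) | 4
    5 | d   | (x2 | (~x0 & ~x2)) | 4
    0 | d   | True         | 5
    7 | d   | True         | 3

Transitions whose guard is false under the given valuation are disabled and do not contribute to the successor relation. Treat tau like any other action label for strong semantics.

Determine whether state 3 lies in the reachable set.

Answer: REACHABLE

Analysis:
8 transition(s) survive guard evaluation.
depth 0: {0}
depth 1: {5}  total {0,5}
depth 2: {4}  total {0,4,5}
depth 3: {7}  total {0,4,5,7}
depth 4: {3}  total {0,3,4,5,7}
depth 5: {2}  total {0,2,3,4,5,7}
R = {0,2,3,4,5,7}
trace reaching 3: d·d·b·d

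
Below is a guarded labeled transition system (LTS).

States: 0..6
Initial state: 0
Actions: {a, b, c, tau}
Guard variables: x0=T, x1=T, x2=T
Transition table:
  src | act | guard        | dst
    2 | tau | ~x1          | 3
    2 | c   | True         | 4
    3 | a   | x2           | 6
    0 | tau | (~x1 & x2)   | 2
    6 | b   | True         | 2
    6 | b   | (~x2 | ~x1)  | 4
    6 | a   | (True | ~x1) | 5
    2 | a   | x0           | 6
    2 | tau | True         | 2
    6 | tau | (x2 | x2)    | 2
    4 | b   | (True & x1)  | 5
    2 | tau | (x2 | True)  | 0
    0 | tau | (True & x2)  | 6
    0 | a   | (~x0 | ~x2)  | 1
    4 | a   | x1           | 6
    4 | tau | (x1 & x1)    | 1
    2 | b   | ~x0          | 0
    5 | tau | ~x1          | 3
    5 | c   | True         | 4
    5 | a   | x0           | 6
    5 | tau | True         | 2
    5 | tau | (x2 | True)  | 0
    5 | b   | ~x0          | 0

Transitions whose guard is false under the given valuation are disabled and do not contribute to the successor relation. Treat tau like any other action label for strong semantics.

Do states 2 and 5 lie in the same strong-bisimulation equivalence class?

Refine partition for ~:
  round 0: {{0,1,2,3,4,5,6}}
  round 1: {{0},{1},{2,5},{3},{4,6}}
  round 2: {{0},{1},{2,5},{3},{4},{6}}
Fixed point at round 3; 6 class(es).
class of 2: {2,5}; class of 5: {2,5}

Answer: BISIMILAR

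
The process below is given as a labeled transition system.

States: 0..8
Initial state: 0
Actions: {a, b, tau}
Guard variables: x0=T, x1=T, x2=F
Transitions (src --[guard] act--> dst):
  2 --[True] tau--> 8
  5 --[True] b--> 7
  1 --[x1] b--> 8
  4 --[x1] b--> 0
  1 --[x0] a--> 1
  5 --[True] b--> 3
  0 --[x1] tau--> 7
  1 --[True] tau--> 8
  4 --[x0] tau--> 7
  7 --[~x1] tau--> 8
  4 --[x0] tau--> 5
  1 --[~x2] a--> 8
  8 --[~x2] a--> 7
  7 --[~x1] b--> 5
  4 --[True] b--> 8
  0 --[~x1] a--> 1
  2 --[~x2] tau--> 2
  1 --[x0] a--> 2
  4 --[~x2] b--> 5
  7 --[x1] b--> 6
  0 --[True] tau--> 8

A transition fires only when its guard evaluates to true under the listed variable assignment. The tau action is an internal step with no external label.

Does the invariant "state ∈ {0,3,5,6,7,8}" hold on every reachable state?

Safe = {0,3,5,6,7,8}
Reach set: {0,6,7,8}
  0: ✓
  6: ✓
  7: ✓
  8: ✓

Answer: INVARIANT HOLDS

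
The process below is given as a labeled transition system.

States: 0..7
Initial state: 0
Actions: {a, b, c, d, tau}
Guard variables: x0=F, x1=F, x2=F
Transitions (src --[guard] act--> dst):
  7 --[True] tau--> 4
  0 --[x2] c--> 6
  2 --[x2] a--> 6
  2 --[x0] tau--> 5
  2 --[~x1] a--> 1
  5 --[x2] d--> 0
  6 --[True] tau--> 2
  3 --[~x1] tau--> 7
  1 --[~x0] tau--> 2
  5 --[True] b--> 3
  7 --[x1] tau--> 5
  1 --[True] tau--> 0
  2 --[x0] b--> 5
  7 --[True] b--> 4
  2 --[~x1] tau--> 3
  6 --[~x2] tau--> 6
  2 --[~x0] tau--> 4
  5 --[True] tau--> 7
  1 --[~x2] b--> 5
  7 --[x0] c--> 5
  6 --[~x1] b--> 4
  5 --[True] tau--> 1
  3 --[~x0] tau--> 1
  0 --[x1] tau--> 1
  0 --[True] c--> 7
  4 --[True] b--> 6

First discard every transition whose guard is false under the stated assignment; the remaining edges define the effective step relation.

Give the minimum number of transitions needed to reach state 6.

Answer: 3

Analysis:
Breadth-first toward 6:
  Layer 0: {0}
  Layer 1: {7}
  Layer 2: {4}
  Layer 3: {6}
6 enters at depth 3; path c·b·b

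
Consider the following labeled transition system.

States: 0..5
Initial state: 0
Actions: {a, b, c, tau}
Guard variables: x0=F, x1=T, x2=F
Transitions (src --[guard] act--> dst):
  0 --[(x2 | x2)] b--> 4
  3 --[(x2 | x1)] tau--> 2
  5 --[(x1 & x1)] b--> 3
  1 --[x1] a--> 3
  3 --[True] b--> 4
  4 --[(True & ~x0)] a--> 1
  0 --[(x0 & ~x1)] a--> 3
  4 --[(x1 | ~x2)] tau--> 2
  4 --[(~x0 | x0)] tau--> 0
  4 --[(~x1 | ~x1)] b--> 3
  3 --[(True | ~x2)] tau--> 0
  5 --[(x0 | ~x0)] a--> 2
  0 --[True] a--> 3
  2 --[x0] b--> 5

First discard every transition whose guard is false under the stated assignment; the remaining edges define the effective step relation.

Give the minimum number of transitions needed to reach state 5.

Breadth-first toward 5:
  Layer 0: {0}
  Layer 1: {3}
  Layer 2: {2,4}
  Layer 3: {1}
5 never appears.

Answer: UNREACHABLE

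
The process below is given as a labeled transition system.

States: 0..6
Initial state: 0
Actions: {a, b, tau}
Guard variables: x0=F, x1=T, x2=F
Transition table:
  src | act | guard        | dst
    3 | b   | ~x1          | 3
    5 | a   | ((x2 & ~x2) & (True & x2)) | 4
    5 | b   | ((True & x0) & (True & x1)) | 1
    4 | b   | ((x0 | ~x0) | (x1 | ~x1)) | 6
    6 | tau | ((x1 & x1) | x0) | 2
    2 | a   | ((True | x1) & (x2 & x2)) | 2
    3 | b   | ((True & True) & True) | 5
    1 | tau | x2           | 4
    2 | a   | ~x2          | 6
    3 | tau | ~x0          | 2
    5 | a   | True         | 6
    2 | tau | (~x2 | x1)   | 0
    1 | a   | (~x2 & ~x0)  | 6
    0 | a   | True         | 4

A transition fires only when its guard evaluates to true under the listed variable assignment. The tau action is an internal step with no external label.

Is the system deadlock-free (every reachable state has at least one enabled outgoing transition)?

Reachable = {0,2,4,6}
  0: a→4  [1 exit(s)]
  2: a→6  tau→0  [2 exit(s)]
  4: b→6  [1 exit(s)]
  6: tau→2  [1 exit(s)]

Answer: DEADLOCK-FREE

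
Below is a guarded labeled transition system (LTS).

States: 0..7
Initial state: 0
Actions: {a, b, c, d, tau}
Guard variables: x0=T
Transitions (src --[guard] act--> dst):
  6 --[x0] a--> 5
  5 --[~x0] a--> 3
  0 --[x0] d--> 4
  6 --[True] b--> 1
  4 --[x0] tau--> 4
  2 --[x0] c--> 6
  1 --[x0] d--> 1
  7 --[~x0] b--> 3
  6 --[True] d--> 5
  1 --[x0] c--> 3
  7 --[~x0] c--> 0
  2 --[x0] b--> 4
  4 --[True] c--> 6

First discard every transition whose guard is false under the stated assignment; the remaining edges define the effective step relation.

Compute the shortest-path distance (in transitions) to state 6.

Layered search for 6:
  depth 0: {0}
  depth 1: {4}
  depth 2: {6}
depth(6)=2, e.g. d·c

Answer: 2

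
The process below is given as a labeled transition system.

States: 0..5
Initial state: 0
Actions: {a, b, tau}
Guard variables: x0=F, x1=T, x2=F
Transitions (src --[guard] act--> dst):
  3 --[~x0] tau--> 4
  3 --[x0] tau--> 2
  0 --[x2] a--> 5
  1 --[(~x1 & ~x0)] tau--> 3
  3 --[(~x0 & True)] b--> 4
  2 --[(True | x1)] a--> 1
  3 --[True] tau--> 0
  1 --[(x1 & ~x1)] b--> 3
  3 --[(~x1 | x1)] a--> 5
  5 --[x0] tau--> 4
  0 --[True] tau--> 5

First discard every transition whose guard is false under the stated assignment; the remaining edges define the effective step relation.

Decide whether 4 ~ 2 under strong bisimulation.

Answer: NOT BISIMILAR

Trace:
Compute ~ classes (split until stable):
  round 0: {{0,1,2,3,4,5}}
  round 1: {{0},{1,4,5},{2},{3}}
stable after 2 split(s): 4 block(s)
[4]={1,4,5}  [2]={2}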